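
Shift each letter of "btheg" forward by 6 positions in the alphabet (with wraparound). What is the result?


Input: 'btheg', shift = 6
Operation: for each letter, (position + 6) mod 26
Mapping: 'b'(1+6=7)->'h', 't'(19+6=25)->'z', 'h'(7+6=13)->'n', 'e'(4+6=10)->'k', 'g'(6+6=12)->'m'
Result: hznkm


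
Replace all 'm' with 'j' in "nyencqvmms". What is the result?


Input string: 'nyencqvmms'
Operation: replace 'm' with 'j'
Positions of 'm': 7, 8
After replacement: nyencqvjjs


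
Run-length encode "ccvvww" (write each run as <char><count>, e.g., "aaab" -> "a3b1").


Input: 'ccvvww'
Operation: identify consecutive runs
Runs: 'cc' -> c2, 'vv' -> v2, 'ww' -> w2
Encoded: c2v2w2


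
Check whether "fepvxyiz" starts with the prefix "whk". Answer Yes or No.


Input string: 'fepvxyiz'
Prefix to check: 'whk'
First 3 characters of input: 'fep'
Match: False
Result: No


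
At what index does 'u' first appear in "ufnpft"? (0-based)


Input string: 'ufnpft'
Target: 'u'
Scanning left to right: s[0]='u'
First match at index: 0


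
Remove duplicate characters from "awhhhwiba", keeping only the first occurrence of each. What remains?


Input: 'awhhhwiba'
Operation: keep first occurrence of each character
Scan: s[0]='a' new -> keep; s[1]='w' new -> keep; s[2]='h' new -> keep; s[3]='h' seen -> skip; s[4]='h' seen -> skip; s[5]='w' seen -> skip; s[6]='i' new -> keep; s[7]='b' new -> keep; s[8]='a' seen -> skip
Result: awhib


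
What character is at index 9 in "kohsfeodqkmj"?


Input string: 'kohsfeodqkmj'
Operation: get character at index 9
Index mapping: s[0]='k', s[1]='o', s[2]='h', s[3]='s', s[4]='f', s[5]='e', s[6]='o', s[7]='d', s[8]='q', s[9]='k'
Result: 'k'


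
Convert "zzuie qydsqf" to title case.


Input string: 'zzuie qydsqf'
Operation: capitalize first letter of each word
Word transformations: 'zzuie'->'Zzuie', 'qydsqf'->'Qydsqf'
Result: Zzuie Qydsqf


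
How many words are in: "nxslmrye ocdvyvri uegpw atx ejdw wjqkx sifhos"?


Input string: 'nxslmrye ocdvyvri uegpw atx ejdw wjqkx sifhos'
Operation: split by spaces
Words found: 'nxslmrye', 'ocdvyvri', 'uegpw', 'atx', 'ejdw', 'wjqkx', 'sifhos'
Word count: 7


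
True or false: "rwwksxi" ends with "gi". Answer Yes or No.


Input string: 'rwwksxi'
Suffix to check: 'gi'
Last 2 characters of input: 'xi'
Match: False
Result: No


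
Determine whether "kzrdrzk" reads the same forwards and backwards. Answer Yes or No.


Input string: 'kzrdrzk'
Reversed: 'kzrdrzk'
Compare pairs: s[0]='k' vs s[6]='k' (match), s[1]='z' vs s[5]='z' (match), s[2]='r' vs s[4]='r' (match)
Palindrome: Yes


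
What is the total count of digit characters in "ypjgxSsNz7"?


Input string: 'ypjgxSsNz7'
Operation: count digit characters (0-9)
Scan: 'y', 'p', 'j', 'g', 'x', 'S', 's', 'N', 'z', '7'(digit)
Digits found: 1
Result: 1


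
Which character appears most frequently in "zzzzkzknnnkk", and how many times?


Input: 'zzzzkzknnnkk'
Operation: tally each character
Counts: 'k':4, 'n':3, 'z':5
Maximum: 'z' appears 5 times


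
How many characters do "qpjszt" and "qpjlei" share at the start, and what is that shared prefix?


String 1: 'qpjszt'
String 2: 'qpjlei'
Compare position by position:
pos 0: 'q' vs 'q' match
pos 1: 'p' vs 'p' match
pos 2: 'j' vs 'j' match
pos 3: 's' vs 'l' differ -> stop
Longest common prefix: "qpj" (length 3)


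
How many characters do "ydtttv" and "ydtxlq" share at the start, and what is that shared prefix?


String 1: 'ydtttv'
String 2: 'ydtxlq'
Compare position by position:
pos 0: 'y' vs 'y' match
pos 1: 'd' vs 'd' match
pos 2: 't' vs 't' match
pos 3: 't' vs 'x' differ -> stop
Longest common prefix: "ydt" (length 3)


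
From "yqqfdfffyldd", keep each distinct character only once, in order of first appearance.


Input: 'yqqfdfffyldd'
Operation: keep first occurrence of each character
Scan: s[0]='y' new -> keep; s[1]='q' new -> keep; s[2]='q' seen -> skip; s[3]='f' new -> keep; s[4]='d' new -> keep; s[5]='f' seen -> skip; s[6]='f' seen -> skip; s[7]='f' seen -> skip; s[8]='y' seen -> skip; s[9]='l' new -> keep; s[10]='d' seen -> skip; s[11]='d' seen -> skip
Result: yqfdl


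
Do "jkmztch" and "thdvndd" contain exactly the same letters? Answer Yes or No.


String 1: 'jkmztch' -> sorted: 'chjkmtz'
String 2: 'thdvndd' -> sorted: 'dddhntv'
Compare sorted forms: 'chjkmtz' != 'dddhntv'
Anagram: No


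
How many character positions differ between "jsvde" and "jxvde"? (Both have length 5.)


String 1: 'jsvde'
String 2: 'jxvde'
Compare each position: pos 0: 'j'=='j', pos 1: 's'!='x', pos 2: 'v'=='v', pos 3: 'd'=='d', pos 4: 'e'=='e'
Differing positions: 1
Hamming distance: 1


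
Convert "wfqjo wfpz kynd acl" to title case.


Input string: 'wfqjo wfpz kynd acl'
Operation: capitalize first letter of each word
Word transformations: 'wfqjo'->'Wfqjo', 'wfpz'->'Wfpz', 'kynd'->'Kynd', 'acl'->'Acl'
Result: Wfqjo Wfpz Kynd Acl


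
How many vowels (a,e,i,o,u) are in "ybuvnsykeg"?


Input string: 'ybuvnsykeg'
Operation: count vowels (a, e, i, o, u)
Scan: s[0]='y', s[1]='b', s[2]='u' (vowel), s[3]='v', s[4]='n', s[5]='s', s[6]='y', s[7]='k', s[8]='e' (vowel), s[9]='g'
Vowels found: 2
Result: 2


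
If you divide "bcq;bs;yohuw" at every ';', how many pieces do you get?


Input string: 'bcq;bs;yohuw'
Delimiter: ';'
Split result: 'bcq', 'bs', 'yohuw'
Number of parts: 3


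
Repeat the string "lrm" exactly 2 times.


Input string: 'lrm'
Operation: repeat 2 times
Concatenation: 'lrm' + 'lrm'
Result: lrmlrm


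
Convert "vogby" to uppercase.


Input string: 'vogby'
Operation: convert each letter to uppercase
Mapping: 'v'->'V', 'o'->'O', 'g'->'G', 'b'->'B', 'y'->'Y'
Result: VOGBY


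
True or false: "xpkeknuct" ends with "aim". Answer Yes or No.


Input string: 'xpkeknuct'
Suffix to check: 'aim'
Last 3 characters of input: 'uct'
Match: False
Result: No


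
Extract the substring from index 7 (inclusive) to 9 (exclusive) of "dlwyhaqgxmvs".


Input string: 'dlwyhaqgxmvs'
Operation: slice [7:9]
Extract characters: s[7]='g', s[8]='x'
Result: gx


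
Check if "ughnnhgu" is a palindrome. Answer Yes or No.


Input string: 'ughnnhgu'
Reversed: 'ughnnhgu'
Compare pairs: s[0]='u' vs s[7]='u' (match), s[1]='g' vs s[6]='g' (match), s[2]='h' vs s[5]='h' (match), s[3]='n' vs s[4]='n' (match)
Palindrome: Yes


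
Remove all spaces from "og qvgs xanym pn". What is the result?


Input string: 'og qvgs xanym pn'
Operation: remove all spaces
Words: 'og', 'qvgs', 'xanym', 'pn'
Join without spaces: ogqvgsxanympn


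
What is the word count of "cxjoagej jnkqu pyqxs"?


Input string: 'cxjoagej jnkqu pyqxs'
Operation: split by spaces
Words found: 'cxjoagej', 'jnkqu', 'pyqxs'
Word count: 3


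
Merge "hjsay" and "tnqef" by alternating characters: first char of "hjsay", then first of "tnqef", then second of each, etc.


String 1: 'hjsay'
String 2: 'tnqef'
Operation: alternate characters
Pairs: 'h'+'t', 'j'+'n', 's'+'q', 'a'+'e', 'y'+'f'
Result: htjnsqaeyf


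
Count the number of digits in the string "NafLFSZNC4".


Input string: 'NafLFSZNC4'
Operation: count digit characters (0-9)
Scan: 'N', 'a', 'f', 'L', 'F', 'S', 'Z', 'N', 'C', '4'(digit)
Digits found: 1
Result: 1


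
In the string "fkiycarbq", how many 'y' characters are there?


Input string: 'fkiycarbq'
Target character: 'y'
Scan each position: s[3]='y'
Matches found at indices: 3
Total: 1


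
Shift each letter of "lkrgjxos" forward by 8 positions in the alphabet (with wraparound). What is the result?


Input: 'lkrgjxos', shift = 8
Operation: for each letter, (position + 8) mod 26
Mapping: 'l'(11+8=19)->'t', 'k'(10+8=18)->'s', 'r'(17+8=25)->'z', 'g'(6+8=14)->'o', 'j'(9+8=17)->'r', 'x'(23+8=31, 31 mod 26=5)->'f', 'o'(14+8=22)->'w', 's'(18+8=26, 26 mod 26=0)->'a'
Result: tszorfwa


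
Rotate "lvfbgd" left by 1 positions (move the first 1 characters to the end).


Input: 'lvfbgd', shift = 1
Operation: split at index 1 and swap parts
Front part s[0:1] = 'l'
Back part s[1:] = 'vfbgd'
Rotated = back + front = 'vfbgd' + 'l'
Result: vfbgdl


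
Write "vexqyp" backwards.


Input string: 'vexqyp'
Operation: reverse character order
Original order: 'v' -> 'e' -> 'x' -> 'q' -> 'y' -> 'p'
Reversed order: 'p' -> 'y' -> 'q' -> 'x' -> 'e' -> 'v'
Result: pyqxev


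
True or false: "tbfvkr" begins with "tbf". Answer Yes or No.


Input string: 'tbfvkr'
Prefix to check: 'tbf'
First 3 characters of input: 'tbf'
Match: True
Result: Yes


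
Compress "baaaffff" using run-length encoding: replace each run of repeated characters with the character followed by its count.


Input: 'baaaffff'
Operation: identify consecutive runs
Runs: 'b' -> b1, 'aaa' -> a3, 'ffff' -> f4
Encoded: b1a3f4


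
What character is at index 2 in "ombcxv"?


Input string: 'ombcxv'
Operation: get character at index 2
Index mapping: s[0]='o', s[1]='m', s[2]='b'
Result: 'b'


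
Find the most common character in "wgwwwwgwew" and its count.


Input: 'wgwwwwgwew'
Operation: tally each character
Counts: 'e':1, 'g':2, 'w':7
Maximum: 'w' appears 7 times


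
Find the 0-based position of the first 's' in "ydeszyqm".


Input string: 'ydeszyqm'
Target: 's'
Scanning left to right: s[0]='y', s[1]='d', s[2]='e', s[3]='s'
First match at index: 3


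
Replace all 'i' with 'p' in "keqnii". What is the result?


Input string: 'keqnii'
Operation: replace 'i' with 'p'
Positions of 'i': 4, 5
After replacement: keqnpp


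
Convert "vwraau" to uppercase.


Input string: 'vwraau'
Operation: convert each letter to uppercase
Mapping: 'v'->'V', 'w'->'W', 'r'->'R', 'a'->'A', 'a'->'A', 'u'->'U'
Result: VWRAAU


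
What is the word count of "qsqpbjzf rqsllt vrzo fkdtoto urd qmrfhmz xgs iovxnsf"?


Input string: 'qsqpbjzf rqsllt vrzo fkdtoto urd qmrfhmz xgs iovxnsf'
Operation: split by spaces
Words found: 'qsqpbjzf', 'rqsllt', 'vrzo', 'fkdtoto', 'urd', 'qmrfhmz', 'xgs', 'iovxnsf'
Word count: 8


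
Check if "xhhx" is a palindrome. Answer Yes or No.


Input string: 'xhhx'
Reversed: 'xhhx'
Compare pairs: s[0]='x' vs s[3]='x' (match), s[1]='h' vs s[2]='h' (match)
Palindrome: Yes


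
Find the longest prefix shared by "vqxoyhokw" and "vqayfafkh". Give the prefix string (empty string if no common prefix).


String 1: 'vqxoyhokw'
String 2: 'vqayfafkh'
Compare position by position:
pos 0: 'v' vs 'v' match
pos 1: 'q' vs 'q' match
pos 2: 'x' vs 'a' differ -> stop
Longest common prefix: "vq" (length 2)


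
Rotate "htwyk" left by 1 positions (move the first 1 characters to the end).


Input: 'htwyk', shift = 1
Operation: split at index 1 and swap parts
Front part s[0:1] = 'h'
Back part s[1:] = 'twyk'
Rotated = back + front = 'twyk' + 'h'
Result: twykh


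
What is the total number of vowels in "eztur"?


Input string: 'eztur'
Operation: count vowels (a, e, i, o, u)
Scan: s[0]='e' (vowel), s[1]='z', s[2]='t', s[3]='u' (vowel), s[4]='r'
Vowels found: 2
Result: 2


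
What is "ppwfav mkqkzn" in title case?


Input string: 'ppwfav mkqkzn'
Operation: capitalize first letter of each word
Word transformations: 'ppwfav'->'Ppwfav', 'mkqkzn'->'Mkqkzn'
Result: Ppwfav Mkqkzn


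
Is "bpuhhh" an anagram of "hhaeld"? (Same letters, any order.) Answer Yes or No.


String 1: 'hhaeld' -> sorted: 'adehhl'
String 2: 'bpuhhh' -> sorted: 'bhhhpu'
Compare sorted forms: 'adehhl' != 'bhhhpu'
Anagram: No


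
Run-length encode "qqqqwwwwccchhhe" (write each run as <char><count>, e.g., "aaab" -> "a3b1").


Input: 'qqqqwwwwccchhhe'
Operation: identify consecutive runs
Runs: 'qqqq' -> q4, 'wwww' -> w4, 'ccc' -> c3, 'hhh' -> h3, 'e' -> e1
Encoded: q4w4c3h3e1


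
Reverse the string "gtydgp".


Input string: 'gtydgp'
Operation: reverse character order
Original order: 'g' -> 't' -> 'y' -> 'd' -> 'g' -> 'p'
Reversed order: 'p' -> 'g' -> 'd' -> 'y' -> 't' -> 'g'
Result: pgdytg


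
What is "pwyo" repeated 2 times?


Input string: 'pwyo'
Operation: repeat 2 times
Concatenation: 'pwyo' + 'pwyo'
Result: pwyopwyo


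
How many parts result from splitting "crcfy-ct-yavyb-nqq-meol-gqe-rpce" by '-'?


Input string: 'crcfy-ct-yavyb-nqq-meol-gqe-rpce'
Delimiter: '-'
Split result: 'crcfy', 'ct', 'yavyb', 'nqq', 'meol', 'gqe', 'rpce'
Number of parts: 7


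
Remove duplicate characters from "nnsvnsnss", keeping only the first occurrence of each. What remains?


Input: 'nnsvnsnss'
Operation: keep first occurrence of each character
Scan: s[0]='n' new -> keep; s[1]='n' seen -> skip; s[2]='s' new -> keep; s[3]='v' new -> keep; s[4]='n' seen -> skip; s[5]='s' seen -> skip; s[6]='n' seen -> skip; s[7]='s' seen -> skip; s[8]='s' seen -> skip
Result: nsv


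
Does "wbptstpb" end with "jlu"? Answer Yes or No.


Input string: 'wbptstpb'
Suffix to check: 'jlu'
Last 3 characters of input: 'tpb'
Match: False
Result: No


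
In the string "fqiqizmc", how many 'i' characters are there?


Input string: 'fqiqizmc'
Target character: 'i'
Scan each position: s[2]='i', s[4]='i'
Matches found at indices: 2, 4
Total: 2


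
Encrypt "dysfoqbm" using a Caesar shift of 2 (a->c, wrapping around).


Input: 'dysfoqbm', shift = 2
Operation: for each letter, (position + 2) mod 26
Mapping: 'd'(3+2=5)->'f', 'y'(24+2=26, 26 mod 26=0)->'a', 's'(18+2=20)->'u', 'f'(5+2=7)->'h', 'o'(14+2=16)->'q', 'q'(16+2=18)->'s', 'b'(1+2=3)->'d', 'm'(12+2=14)->'o'
Result: fauhqsdo


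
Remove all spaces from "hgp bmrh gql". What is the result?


Input string: 'hgp bmrh gql'
Operation: remove all spaces
Words: 'hgp', 'bmrh', 'gql'
Join without spaces: hgpbmrhgql


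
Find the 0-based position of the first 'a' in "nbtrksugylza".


Input string: 'nbtrksugylza'
Target: 'a'
Scanning left to right: s[0]='n', s[1]='b', s[2]='t', s[3]='r', s[4]='k', s[5]='s', s[6]='u', s[7]='g', s[8]='y', s[9]='l', s[10]='z', s[11]='a'
First match at index: 11


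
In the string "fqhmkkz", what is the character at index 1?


Input string: 'fqhmkkz'
Operation: get character at index 1
Index mapping: s[0]='f', s[1]='q'
Result: 'q'


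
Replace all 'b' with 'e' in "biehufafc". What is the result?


Input string: 'biehufafc'
Operation: replace 'b' with 'e'
Positions of 'b': 0
After replacement: eiehufafc


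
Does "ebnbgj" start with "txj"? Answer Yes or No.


Input string: 'ebnbgj'
Prefix to check: 'txj'
First 3 characters of input: 'ebn'
Match: False
Result: No


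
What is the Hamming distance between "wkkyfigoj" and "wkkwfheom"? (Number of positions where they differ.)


String 1: 'wkkyfigoj'
String 2: 'wkkwfheom'
Compare each position: pos 0: 'w'=='w', pos 1: 'k'=='k', pos 2: 'k'=='k', pos 3: 'y'!='w', pos 4: 'f'=='f', pos 5: 'i'!='h', pos 6: 'g'!='e', pos 7: 'o'=='o', pos 8: 'j'!='m'
Differing positions: 4
Hamming distance: 4


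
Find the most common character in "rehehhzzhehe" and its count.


Input: 'rehehhzzhehe'
Operation: tally each character
Counts: 'e':4, 'h':5, 'r':1, 'z':2
Maximum: 'h' appears 5 times


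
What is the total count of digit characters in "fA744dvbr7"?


Input string: 'fA744dvbr7'
Operation: count digit characters (0-9)
Scan: 'f', 'A', '7'(digit), '4'(digit), '4'(digit), 'd', 'v', 'b', 'r', '7'(digit)
Digits found: 4
Result: 4


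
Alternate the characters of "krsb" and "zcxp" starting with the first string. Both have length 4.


String 1: 'krsb'
String 2: 'zcxp'
Operation: alternate characters
Pairs: 'k'+'z', 'r'+'c', 's'+'x', 'b'+'p'
Result: kzrcsxbp


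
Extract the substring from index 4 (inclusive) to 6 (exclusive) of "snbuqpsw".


Input string: 'snbuqpsw'
Operation: slice [4:6]
Extract characters: s[4]='q', s[5]='p'
Result: qp


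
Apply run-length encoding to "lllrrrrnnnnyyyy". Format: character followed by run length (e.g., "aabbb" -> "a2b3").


Input: 'lllrrrrnnnnyyyy'
Operation: identify consecutive runs
Runs: 'lll' -> l3, 'rrrr' -> r4, 'nnnn' -> n4, 'yyyy' -> y4
Encoded: l3r4n4y4


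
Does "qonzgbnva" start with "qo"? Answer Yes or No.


Input string: 'qonzgbnva'
Prefix to check: 'qo'
First 2 characters of input: 'qo'
Match: True
Result: Yes


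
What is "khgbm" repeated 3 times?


Input string: 'khgbm'
Operation: repeat 3 times
Concatenation: 'khgbm' + 'khgbm' + 'khgbm'
Result: khgbmkhgbmkhgbm


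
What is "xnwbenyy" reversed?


Input string: 'xnwbenyy'
Operation: reverse character order
Original order: 'x' -> 'n' -> 'w' -> 'b' -> 'e' -> 'n' -> 'y' -> 'y'
Reversed order: 'y' -> 'y' -> 'n' -> 'e' -> 'b' -> 'w' -> 'n' -> 'x'
Result: yynebwnx


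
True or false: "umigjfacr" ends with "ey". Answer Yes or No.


Input string: 'umigjfacr'
Suffix to check: 'ey'
Last 2 characters of input: 'cr'
Match: False
Result: No


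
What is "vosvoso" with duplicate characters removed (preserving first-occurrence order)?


Input: 'vosvoso'
Operation: keep first occurrence of each character
Scan: s[0]='v' new -> keep; s[1]='o' new -> keep; s[2]='s' new -> keep; s[3]='v' seen -> skip; s[4]='o' seen -> skip; s[5]='s' seen -> skip; s[6]='o' seen -> skip
Result: vos


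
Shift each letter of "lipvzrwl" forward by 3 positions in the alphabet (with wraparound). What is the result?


Input: 'lipvzrwl', shift = 3
Operation: for each letter, (position + 3) mod 26
Mapping: 'l'(11+3=14)->'o', 'i'(8+3=11)->'l', 'p'(15+3=18)->'s', 'v'(21+3=24)->'y', 'z'(25+3=28, 28 mod 26=2)->'c', 'r'(17+3=20)->'u', 'w'(22+3=25)->'z', 'l'(11+3=14)->'o'
Result: olsycuzo


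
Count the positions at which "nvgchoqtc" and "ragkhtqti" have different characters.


String 1: 'nvgchoqtc'
String 2: 'ragkhtqti'
Compare each position: pos 0: 'n'!='r', pos 1: 'v'!='a', pos 2: 'g'=='g', pos 3: 'c'!='k', pos 4: 'h'=='h', pos 5: 'o'!='t', pos 6: 'q'=='q', pos 7: 't'=='t', pos 8: 'c'!='i'
Differing positions: 5
Hamming distance: 5


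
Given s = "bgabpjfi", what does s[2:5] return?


Input string: 'bgabpjfi'
Operation: slice [2:5]
Extract characters: s[2]='a', s[3]='b', s[4]='p'
Result: abp


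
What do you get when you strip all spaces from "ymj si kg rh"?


Input string: 'ymj si kg rh'
Operation: remove all spaces
Words: 'ymj', 'si', 'kg', 'rh'
Join without spaces: ymjsikgrh


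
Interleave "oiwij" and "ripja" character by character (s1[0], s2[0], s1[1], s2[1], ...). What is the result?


String 1: 'oiwij'
String 2: 'ripja'
Operation: alternate characters
Pairs: 'o'+'r', 'i'+'i', 'w'+'p', 'i'+'j', 'j'+'a'
Result: oriiwpijja


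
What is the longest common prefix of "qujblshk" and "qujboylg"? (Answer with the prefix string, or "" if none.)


String 1: 'qujblshk'
String 2: 'qujboylg'
Compare position by position:
pos 0: 'q' vs 'q' match
pos 1: 'u' vs 'u' match
pos 2: 'j' vs 'j' match
pos 3: 'b' vs 'b' match
pos 4: 'l' vs 'o' differ -> stop
Longest common prefix: "qujb" (length 4)


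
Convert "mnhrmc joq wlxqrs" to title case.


Input string: 'mnhrmc joq wlxqrs'
Operation: capitalize first letter of each word
Word transformations: 'mnhrmc'->'Mnhrmc', 'joq'->'Joq', 'wlxqrs'->'Wlxqrs'
Result: Mnhrmc Joq Wlxqrs


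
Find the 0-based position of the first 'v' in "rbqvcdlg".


Input string: 'rbqvcdlg'
Target: 'v'
Scanning left to right: s[0]='r', s[1]='b', s[2]='q', s[3]='v'
First match at index: 3


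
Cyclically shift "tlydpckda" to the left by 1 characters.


Input: 'tlydpckda', shift = 1
Operation: split at index 1 and swap parts
Front part s[0:1] = 't'
Back part s[1:] = 'lydpckda'
Rotated = back + front = 'lydpckda' + 't'
Result: lydpckdat


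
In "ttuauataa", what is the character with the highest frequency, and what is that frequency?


Input: 'ttuauataa'
Operation: tally each character
Counts: 'a':4, 't':3, 'u':2
Maximum: 'a' appears 4 times


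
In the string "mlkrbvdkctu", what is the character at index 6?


Input string: 'mlkrbvdkctu'
Operation: get character at index 6
Index mapping: s[0]='m', s[1]='l', s[2]='k', s[3]='r', s[4]='b', s[5]='v', s[6]='d'
Result: 'd'


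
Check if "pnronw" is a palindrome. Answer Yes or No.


Input string: 'pnronw'
Reversed: 'wnornp'
Compare pairs: s[0]='p' vs s[5]='w' (mismatch), s[1]='n' vs s[4]='n' (match), s[2]='r' vs s[3]='o' (mismatch)
Palindrome: No


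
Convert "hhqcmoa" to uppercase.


Input string: 'hhqcmoa'
Operation: convert each letter to uppercase
Mapping: 'h'->'H', 'h'->'H', 'q'->'Q', 'c'->'C', 'm'->'M', 'o'->'O', 'a'->'A'
Result: HHQCMOA


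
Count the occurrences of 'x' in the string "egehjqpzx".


Input string: 'egehjqpzx'
Target character: 'x'
Scan each position: s[8]='x'
Matches found at indices: 8
Total: 1


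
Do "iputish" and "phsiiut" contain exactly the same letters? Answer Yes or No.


String 1: 'iputish' -> sorted: 'hiipstu'
String 2: 'phsiiut' -> sorted: 'hiipstu'
Compare sorted forms: 'hiipstu' == 'hiipstu'
Anagram: Yes


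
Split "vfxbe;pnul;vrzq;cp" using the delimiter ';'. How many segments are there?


Input string: 'vfxbe;pnul;vrzq;cp'
Delimiter: ';'
Split result: 'vfxbe', 'pnul', 'vrzq', 'cp'
Number of parts: 4


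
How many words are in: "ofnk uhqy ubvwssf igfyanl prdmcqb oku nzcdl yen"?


Input string: 'ofnk uhqy ubvwssf igfyanl prdmcqb oku nzcdl yen'
Operation: split by spaces
Words found: 'ofnk', 'uhqy', 'ubvwssf', 'igfyanl', 'prdmcqb', 'oku', 'nzcdl', 'yen'
Word count: 8


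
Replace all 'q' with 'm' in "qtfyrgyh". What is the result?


Input string: 'qtfyrgyh'
Operation: replace 'q' with 'm'
Positions of 'q': 0
After replacement: mtfyrgyh


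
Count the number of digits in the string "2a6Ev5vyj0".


Input string: '2a6Ev5vyj0'
Operation: count digit characters (0-9)
Scan: '2'(digit), 'a', '6'(digit), 'E', 'v', '5'(digit), 'v', 'y', 'j', '0'(digit)
Digits found: 4
Result: 4


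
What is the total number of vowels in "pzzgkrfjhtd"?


Input string: 'pzzgkrfjhtd'
Operation: count vowels (a, e, i, o, u)
Scan: s[0]='p', s[1]='z', s[2]='z', s[3]='g', s[4]='k', s[5]='r', s[6]='f', s[7]='j', s[8]='h', s[9]='t', s[10]='d'
Vowels found: 0
Result: 0


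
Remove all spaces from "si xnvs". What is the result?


Input string: 'si xnvs'
Operation: remove all spaces
Words: 'si', 'xnvs'
Join without spaces: sixnvs


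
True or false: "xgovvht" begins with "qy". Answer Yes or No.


Input string: 'xgovvht'
Prefix to check: 'qy'
First 2 characters of input: 'xg'
Match: False
Result: No


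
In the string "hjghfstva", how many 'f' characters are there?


Input string: 'hjghfstva'
Target character: 'f'
Scan each position: s[4]='f'
Matches found at indices: 4
Total: 1


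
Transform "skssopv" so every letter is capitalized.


Input string: 'skssopv'
Operation: convert each letter to uppercase
Mapping: 's'->'S', 'k'->'K', 's'->'S', 's'->'S', 'o'->'O', 'p'->'P', 'v'->'V'
Result: SKSSOPV


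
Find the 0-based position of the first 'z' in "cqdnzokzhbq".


Input string: 'cqdnzokzhbq'
Target: 'z'
Scanning left to right: s[0]='c', s[1]='q', s[2]='d', s[3]='n', s[4]='z'
First match at index: 4


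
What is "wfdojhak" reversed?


Input string: 'wfdojhak'
Operation: reverse character order
Original order: 'w' -> 'f' -> 'd' -> 'o' -> 'j' -> 'h' -> 'a' -> 'k'
Reversed order: 'k' -> 'a' -> 'h' -> 'j' -> 'o' -> 'd' -> 'f' -> 'w'
Result: kahjodfw


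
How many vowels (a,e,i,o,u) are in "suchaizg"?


Input string: 'suchaizg'
Operation: count vowels (a, e, i, o, u)
Scan: s[0]='s', s[1]='u' (vowel), s[2]='c', s[3]='h', s[4]='a' (vowel), s[5]='i' (vowel), s[6]='z', s[7]='g'
Vowels found: 3
Result: 3


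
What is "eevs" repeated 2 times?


Input string: 'eevs'
Operation: repeat 2 times
Concatenation: 'eevs' + 'eevs'
Result: eevseevs


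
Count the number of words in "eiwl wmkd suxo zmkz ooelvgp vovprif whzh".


Input string: 'eiwl wmkd suxo zmkz ooelvgp vovprif whzh'
Operation: split by spaces
Words found: 'eiwl', 'wmkd', 'suxo', 'zmkz', 'ooelvgp', 'vovprif', 'whzh'
Word count: 7


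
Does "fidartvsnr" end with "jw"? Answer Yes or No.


Input string: 'fidartvsnr'
Suffix to check: 'jw'
Last 2 characters of input: 'nr'
Match: False
Result: No


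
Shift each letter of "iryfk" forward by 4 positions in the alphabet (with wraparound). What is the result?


Input: 'iryfk', shift = 4
Operation: for each letter, (position + 4) mod 26
Mapping: 'i'(8+4=12)->'m', 'r'(17+4=21)->'v', 'y'(24+4=28, 28 mod 26=2)->'c', 'f'(5+4=9)->'j', 'k'(10+4=14)->'o'
Result: mvcjo


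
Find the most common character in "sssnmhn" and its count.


Input: 'sssnmhn'
Operation: tally each character
Counts: 'h':1, 'm':1, 'n':2, 's':3
Maximum: 's' appears 3 times


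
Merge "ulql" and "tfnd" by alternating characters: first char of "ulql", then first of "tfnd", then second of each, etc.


String 1: 'ulql'
String 2: 'tfnd'
Operation: alternate characters
Pairs: 'u'+'t', 'l'+'f', 'q'+'n', 'l'+'d'
Result: utlfqnld


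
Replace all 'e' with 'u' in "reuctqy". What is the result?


Input string: 'reuctqy'
Operation: replace 'e' with 'u'
Positions of 'e': 1
After replacement: ruuctqy


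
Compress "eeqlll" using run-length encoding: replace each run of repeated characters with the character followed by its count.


Input: 'eeqlll'
Operation: identify consecutive runs
Runs: 'ee' -> e2, 'q' -> q1, 'lll' -> l3
Encoded: e2q1l3


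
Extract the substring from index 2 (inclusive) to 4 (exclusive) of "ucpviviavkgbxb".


Input string: 'ucpviviavkgbxb'
Operation: slice [2:4]
Extract characters: s[2]='p', s[3]='v'
Result: pv


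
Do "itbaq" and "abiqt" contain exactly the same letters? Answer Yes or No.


String 1: 'itbaq' -> sorted: 'abiqt'
String 2: 'abiqt' -> sorted: 'abiqt'
Compare sorted forms: 'abiqt' == 'abiqt'
Anagram: Yes


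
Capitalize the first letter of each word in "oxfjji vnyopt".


Input string: 'oxfjji vnyopt'
Operation: capitalize first letter of each word
Word transformations: 'oxfjji'->'Oxfjji', 'vnyopt'->'Vnyopt'
Result: Oxfjji Vnyopt


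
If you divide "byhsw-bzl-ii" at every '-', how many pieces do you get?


Input string: 'byhsw-bzl-ii'
Delimiter: '-'
Split result: 'byhsw', 'bzl', 'ii'
Number of parts: 3


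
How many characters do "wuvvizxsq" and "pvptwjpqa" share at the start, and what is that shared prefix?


String 1: 'wuvvizxsq'
String 2: 'pvptwjpqa'
Compare position by position:
pos 0: 'w' vs 'p' differ -> stop
Longest common prefix: "" (length 0)


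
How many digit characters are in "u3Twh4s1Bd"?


Input string: 'u3Twh4s1Bd'
Operation: count digit characters (0-9)
Scan: 'u', '3'(digit), 'T', 'w', 'h', '4'(digit), 's', '1'(digit), 'B', 'd'
Digits found: 3
Result: 3


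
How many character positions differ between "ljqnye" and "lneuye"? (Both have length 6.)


String 1: 'ljqnye'
String 2: 'lneuye'
Compare each position: pos 0: 'l'=='l', pos 1: 'j'!='n', pos 2: 'q'!='e', pos 3: 'n'!='u', pos 4: 'y'=='y', pos 5: 'e'=='e'
Differing positions: 3
Hamming distance: 3


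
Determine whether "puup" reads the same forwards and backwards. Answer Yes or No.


Input string: 'puup'
Reversed: 'puup'
Compare pairs: s[0]='p' vs s[3]='p' (match), s[1]='u' vs s[2]='u' (match)
Palindrome: Yes


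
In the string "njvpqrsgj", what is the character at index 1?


Input string: 'njvpqrsgj'
Operation: get character at index 1
Index mapping: s[0]='n', s[1]='j'
Result: 'j'


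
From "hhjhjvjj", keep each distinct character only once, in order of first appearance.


Input: 'hhjhjvjj'
Operation: keep first occurrence of each character
Scan: s[0]='h' new -> keep; s[1]='h' seen -> skip; s[2]='j' new -> keep; s[3]='h' seen -> skip; s[4]='j' seen -> skip; s[5]='v' new -> keep; s[6]='j' seen -> skip; s[7]='j' seen -> skip
Result: hjv


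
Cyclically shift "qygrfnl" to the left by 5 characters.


Input: 'qygrfnl', shift = 5
Operation: split at index 5 and swap parts
Front part s[0:5] = 'qygrf'
Back part s[5:] = 'nl'
Rotated = back + front = 'nl' + 'qygrf'
Result: nlqygrf


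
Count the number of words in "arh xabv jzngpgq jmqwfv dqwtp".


Input string: 'arh xabv jzngpgq jmqwfv dqwtp'
Operation: split by spaces
Words found: 'arh', 'xabv', 'jzngpgq', 'jmqwfv', 'dqwtp'
Word count: 5


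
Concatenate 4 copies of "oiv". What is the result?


Input string: 'oiv'
Operation: repeat 4 times
Concatenation: 'oiv' + 'oiv' + 'oiv' + 'oiv'
Result: oivoivoivoiv


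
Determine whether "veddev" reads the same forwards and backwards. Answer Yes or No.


Input string: 'veddev'
Reversed: 'veddev'
Compare pairs: s[0]='v' vs s[5]='v' (match), s[1]='e' vs s[4]='e' (match), s[2]='d' vs s[3]='d' (match)
Palindrome: Yes


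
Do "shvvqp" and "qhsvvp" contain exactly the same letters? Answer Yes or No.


String 1: 'shvvqp' -> sorted: 'hpqsvv'
String 2: 'qhsvvp' -> sorted: 'hpqsvv'
Compare sorted forms: 'hpqsvv' == 'hpqsvv'
Anagram: Yes


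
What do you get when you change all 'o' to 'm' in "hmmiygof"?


Input string: 'hmmiygof'
Operation: replace 'o' with 'm'
Positions of 'o': 6
After replacement: hmmiygmf


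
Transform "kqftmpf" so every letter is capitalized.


Input string: 'kqftmpf'
Operation: convert each letter to uppercase
Mapping: 'k'->'K', 'q'->'Q', 'f'->'F', 't'->'T', 'm'->'M', 'p'->'P', 'f'->'F'
Result: KQFTMPF


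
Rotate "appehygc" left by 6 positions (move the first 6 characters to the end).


Input: 'appehygc', shift = 6
Operation: split at index 6 and swap parts
Front part s[0:6] = 'appehy'
Back part s[6:] = 'gc'
Rotated = back + front = 'gc' + 'appehy'
Result: gcappehy


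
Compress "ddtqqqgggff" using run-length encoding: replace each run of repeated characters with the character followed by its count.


Input: 'ddtqqqgggff'
Operation: identify consecutive runs
Runs: 'dd' -> d2, 't' -> t1, 'qqq' -> q3, 'ggg' -> g3, 'ff' -> f2
Encoded: d2t1q3g3f2


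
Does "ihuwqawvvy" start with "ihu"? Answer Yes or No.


Input string: 'ihuwqawvvy'
Prefix to check: 'ihu'
First 3 characters of input: 'ihu'
Match: True
Result: Yes


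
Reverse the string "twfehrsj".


Input string: 'twfehrsj'
Operation: reverse character order
Original order: 't' -> 'w' -> 'f' -> 'e' -> 'h' -> 'r' -> 's' -> 'j'
Reversed order: 'j' -> 's' -> 'r' -> 'h' -> 'e' -> 'f' -> 'w' -> 't'
Result: jsrhefwt


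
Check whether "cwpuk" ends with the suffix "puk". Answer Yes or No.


Input string: 'cwpuk'
Suffix to check: 'puk'
Last 3 characters of input: 'puk'
Match: True
Result: Yes


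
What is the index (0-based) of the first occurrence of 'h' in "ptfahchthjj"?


Input string: 'ptfahchthjj'
Target: 'h'
Scanning left to right: s[0]='p', s[1]='t', s[2]='f', s[3]='a', s[4]='h'
First match at index: 4


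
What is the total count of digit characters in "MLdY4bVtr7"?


Input string: 'MLdY4bVtr7'
Operation: count digit characters (0-9)
Scan: 'M', 'L', 'd', 'Y', '4'(digit), 'b', 'V', 't', 'r', '7'(digit)
Digits found: 2
Result: 2


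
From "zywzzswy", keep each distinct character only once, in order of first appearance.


Input: 'zywzzswy'
Operation: keep first occurrence of each character
Scan: s[0]='z' new -> keep; s[1]='y' new -> keep; s[2]='w' new -> keep; s[3]='z' seen -> skip; s[4]='z' seen -> skip; s[5]='s' new -> keep; s[6]='w' seen -> skip; s[7]='y' seen -> skip
Result: zyws


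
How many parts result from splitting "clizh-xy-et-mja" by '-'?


Input string: 'clizh-xy-et-mja'
Delimiter: '-'
Split result: 'clizh', 'xy', 'et', 'mja'
Number of parts: 4


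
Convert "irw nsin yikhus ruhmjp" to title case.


Input string: 'irw nsin yikhus ruhmjp'
Operation: capitalize first letter of each word
Word transformations: 'irw'->'Irw', 'nsin'->'Nsin', 'yikhus'->'Yikhus', 'ruhmjp'->'Ruhmjp'
Result: Irw Nsin Yikhus Ruhmjp


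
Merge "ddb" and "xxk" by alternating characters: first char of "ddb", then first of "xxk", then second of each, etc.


String 1: 'ddb'
String 2: 'xxk'
Operation: alternate characters
Pairs: 'd'+'x', 'd'+'x', 'b'+'k'
Result: dxdxbk


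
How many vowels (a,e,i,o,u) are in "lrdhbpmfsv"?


Input string: 'lrdhbpmfsv'
Operation: count vowels (a, e, i, o, u)
Scan: s[0]='l', s[1]='r', s[2]='d', s[3]='h', s[4]='b', s[5]='p', s[6]='m', s[7]='f', s[8]='s', s[9]='v'
Vowels found: 0
Result: 0


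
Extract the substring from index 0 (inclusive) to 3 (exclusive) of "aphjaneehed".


Input string: 'aphjaneehed'
Operation: slice [0:3]
Extract characters: s[0]='a', s[1]='p', s[2]='h'
Result: aph


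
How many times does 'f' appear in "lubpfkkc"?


Input string: 'lubpfkkc'
Target character: 'f'
Scan each position: s[4]='f'
Matches found at indices: 4
Total: 1


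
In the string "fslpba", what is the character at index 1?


Input string: 'fslpba'
Operation: get character at index 1
Index mapping: s[0]='f', s[1]='s'
Result: 's'


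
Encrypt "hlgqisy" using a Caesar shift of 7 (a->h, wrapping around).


Input: 'hlgqisy', shift = 7
Operation: for each letter, (position + 7) mod 26
Mapping: 'h'(7+7=14)->'o', 'l'(11+7=18)->'s', 'g'(6+7=13)->'n', 'q'(16+7=23)->'x', 'i'(8+7=15)->'p', 's'(18+7=25)->'z', 'y'(24+7=31, 31 mod 26=5)->'f'
Result: osnxpzf


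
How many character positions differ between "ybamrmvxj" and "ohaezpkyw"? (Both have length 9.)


String 1: 'ybamrmvxj'
String 2: 'ohaezpkyw'
Compare each position: pos 0: 'y'!='o', pos 1: 'b'!='h', pos 2: 'a'=='a', pos 3: 'm'!='e', pos 4: 'r'!='z', pos 5: 'm'!='p', pos 6: 'v'!='k', pos 7: 'x'!='y', pos 8: 'j'!='w'
Differing positions: 8
Hamming distance: 8


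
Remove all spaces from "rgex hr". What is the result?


Input string: 'rgex hr'
Operation: remove all spaces
Words: 'rgex', 'hr'
Join without spaces: rgexhr


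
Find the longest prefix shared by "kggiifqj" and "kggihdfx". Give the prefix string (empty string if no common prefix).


String 1: 'kggiifqj'
String 2: 'kggihdfx'
Compare position by position:
pos 0: 'k' vs 'k' match
pos 1: 'g' vs 'g' match
pos 2: 'g' vs 'g' match
pos 3: 'i' vs 'i' match
pos 4: 'i' vs 'h' differ -> stop
Longest common prefix: "kggi" (length 4)


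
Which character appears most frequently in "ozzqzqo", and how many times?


Input: 'ozzqzqo'
Operation: tally each character
Counts: 'o':2, 'q':2, 'z':3
Maximum: 'z' appears 3 times


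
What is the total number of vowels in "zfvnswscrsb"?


Input string: 'zfvnswscrsb'
Operation: count vowels (a, e, i, o, u)
Scan: s[0]='z', s[1]='f', s[2]='v', s[3]='n', s[4]='s', s[5]='w', s[6]='s', s[7]='c', s[8]='r', s[9]='s', s[10]='b'
Vowels found: 0
Result: 0


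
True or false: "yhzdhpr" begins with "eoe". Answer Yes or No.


Input string: 'yhzdhpr'
Prefix to check: 'eoe'
First 3 characters of input: 'yhz'
Match: False
Result: No


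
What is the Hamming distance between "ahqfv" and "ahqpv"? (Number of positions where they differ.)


String 1: 'ahqfv'
String 2: 'ahqpv'
Compare each position: pos 0: 'a'=='a', pos 1: 'h'=='h', pos 2: 'q'=='q', pos 3: 'f'!='p', pos 4: 'v'=='v'
Differing positions: 1
Hamming distance: 1


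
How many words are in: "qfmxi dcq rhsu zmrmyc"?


Input string: 'qfmxi dcq rhsu zmrmyc'
Operation: split by spaces
Words found: 'qfmxi', 'dcq', 'rhsu', 'zmrmyc'
Word count: 4


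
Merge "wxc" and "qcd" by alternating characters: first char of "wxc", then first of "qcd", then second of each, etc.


String 1: 'wxc'
String 2: 'qcd'
Operation: alternate characters
Pairs: 'w'+'q', 'x'+'c', 'c'+'d'
Result: wqxccd


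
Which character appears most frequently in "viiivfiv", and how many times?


Input: 'viiivfiv'
Operation: tally each character
Counts: 'f':1, 'i':4, 'v':3
Maximum: 'i' appears 4 times


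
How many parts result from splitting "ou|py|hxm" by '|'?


Input string: 'ou|py|hxm'
Delimiter: '|'
Split result: 'ou', 'py', 'hxm'
Number of parts: 3


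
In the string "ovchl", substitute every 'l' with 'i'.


Input string: 'ovchl'
Operation: replace 'l' with 'i'
Positions of 'l': 4
After replacement: ovchi


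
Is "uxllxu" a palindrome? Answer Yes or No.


Input string: 'uxllxu'
Reversed: 'uxllxu'
Compare pairs: s[0]='u' vs s[5]='u' (match), s[1]='x' vs s[4]='x' (match), s[2]='l' vs s[3]='l' (match)
Palindrome: Yes


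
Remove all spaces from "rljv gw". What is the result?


Input string: 'rljv gw'
Operation: remove all spaces
Words: 'rljv', 'gw'
Join without spaces: rljvgw


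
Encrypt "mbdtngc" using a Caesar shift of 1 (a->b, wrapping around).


Input: 'mbdtngc', shift = 1
Operation: for each letter, (position + 1) mod 26
Mapping: 'm'(12+1=13)->'n', 'b'(1+1=2)->'c', 'd'(3+1=4)->'e', 't'(19+1=20)->'u', 'n'(13+1=14)->'o', 'g'(6+1=7)->'h', 'c'(2+1=3)->'d'
Result: nceuohd


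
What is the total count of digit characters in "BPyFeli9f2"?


Input string: 'BPyFeli9f2'
Operation: count digit characters (0-9)
Scan: 'B', 'P', 'y', 'F', 'e', 'l', 'i', '9'(digit), 'f', '2'(digit)
Digits found: 2
Result: 2


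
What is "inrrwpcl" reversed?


Input string: 'inrrwpcl'
Operation: reverse character order
Original order: 'i' -> 'n' -> 'r' -> 'r' -> 'w' -> 'p' -> 'c' -> 'l'
Reversed order: 'l' -> 'c' -> 'p' -> 'w' -> 'r' -> 'r' -> 'n' -> 'i'
Result: lcpwrrni


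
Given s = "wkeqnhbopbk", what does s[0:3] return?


Input string: 'wkeqnhbopbk'
Operation: slice [0:3]
Extract characters: s[0]='w', s[1]='k', s[2]='e'
Result: wke


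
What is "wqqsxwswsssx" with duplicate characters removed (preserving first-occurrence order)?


Input: 'wqqsxwswsssx'
Operation: keep first occurrence of each character
Scan: s[0]='w' new -> keep; s[1]='q' new -> keep; s[2]='q' seen -> skip; s[3]='s' new -> keep; s[4]='x' new -> keep; s[5]='w' seen -> skip; s[6]='s' seen -> skip; s[7]='w' seen -> skip; s[8]='s' seen -> skip; s[9]='s' seen -> skip; s[10]='s' seen -> skip; s[11]='x' seen -> skip
Result: wqsx


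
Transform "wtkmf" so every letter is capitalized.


Input string: 'wtkmf'
Operation: convert each letter to uppercase
Mapping: 'w'->'W', 't'->'T', 'k'->'K', 'm'->'M', 'f'->'F'
Result: WTKMF


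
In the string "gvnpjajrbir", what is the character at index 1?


Input string: 'gvnpjajrbir'
Operation: get character at index 1
Index mapping: s[0]='g', s[1]='v'
Result: 'v'


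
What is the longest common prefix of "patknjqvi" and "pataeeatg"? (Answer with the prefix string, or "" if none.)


String 1: 'patknjqvi'
String 2: 'pataeeatg'
Compare position by position:
pos 0: 'p' vs 'p' match
pos 1: 'a' vs 'a' match
pos 2: 't' vs 't' match
pos 3: 'k' vs 'a' differ -> stop
Longest common prefix: "pat" (length 3)


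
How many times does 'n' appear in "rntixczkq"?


Input string: 'rntixczkq'
Target character: 'n'
Scan each position: s[1]='n'
Matches found at indices: 1
Total: 1


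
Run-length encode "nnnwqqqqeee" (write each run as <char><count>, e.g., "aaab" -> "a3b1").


Input: 'nnnwqqqqeee'
Operation: identify consecutive runs
Runs: 'nnn' -> n3, 'w' -> w1, 'qqqq' -> q4, 'eee' -> e3
Encoded: n3w1q4e3


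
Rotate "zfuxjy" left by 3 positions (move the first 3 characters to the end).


Input: 'zfuxjy', shift = 3
Operation: split at index 3 and swap parts
Front part s[0:3] = 'zfu'
Back part s[3:] = 'xjy'
Rotated = back + front = 'xjy' + 'zfu'
Result: xjyzfu


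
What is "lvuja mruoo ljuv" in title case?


Input string: 'lvuja mruoo ljuv'
Operation: capitalize first letter of each word
Word transformations: 'lvuja'->'Lvuja', 'mruoo'->'Mruoo', 'ljuv'->'Ljuv'
Result: Lvuja Mruoo Ljuv


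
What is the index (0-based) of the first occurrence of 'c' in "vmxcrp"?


Input string: 'vmxcrp'
Target: 'c'
Scanning left to right: s[0]='v', s[1]='m', s[2]='x', s[3]='c'
First match at index: 3


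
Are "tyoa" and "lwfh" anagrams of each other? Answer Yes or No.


String 1: 'tyoa' -> sorted: 'aoty'
String 2: 'lwfh' -> sorted: 'fhlw'
Compare sorted forms: 'aoty' != 'fhlw'
Anagram: No


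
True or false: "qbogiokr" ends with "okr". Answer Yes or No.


Input string: 'qbogiokr'
Suffix to check: 'okr'
Last 3 characters of input: 'okr'
Match: True
Result: Yes
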